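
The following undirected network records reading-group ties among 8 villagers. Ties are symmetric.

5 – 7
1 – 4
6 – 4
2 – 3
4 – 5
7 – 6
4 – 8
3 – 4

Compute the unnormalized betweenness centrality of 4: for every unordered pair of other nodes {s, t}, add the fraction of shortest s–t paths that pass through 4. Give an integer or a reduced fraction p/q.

Pairs whose geodesics pass through 4 — 5–3: 1; 5–6: 1/2; 5–1: 1; 5–8: 1; 5–2: 1; 3–6: 1; 3–1: 1; 3–8: 1; 3–7: 2/2; 6–1: 1; 6–8: 1; 6–2: 1; 1–8: 1; 1–7: 2/2 … (+4 more pairs).
All other pairs contribute 0.
Summing the contributions gives betweenness(4) = 35/2.

35/2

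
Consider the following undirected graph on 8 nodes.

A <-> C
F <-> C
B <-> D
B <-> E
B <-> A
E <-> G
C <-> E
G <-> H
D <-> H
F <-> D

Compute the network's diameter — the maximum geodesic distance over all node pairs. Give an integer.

Eccentricity of each node (its greatest distance to any other): A:3, B:2, C:3, D:2, E:2, F:3, G:3, H:3.
The maximum eccentricity is 3, realized for instance by the pair A–H via A – B – D – H. So the diameter is 3.

3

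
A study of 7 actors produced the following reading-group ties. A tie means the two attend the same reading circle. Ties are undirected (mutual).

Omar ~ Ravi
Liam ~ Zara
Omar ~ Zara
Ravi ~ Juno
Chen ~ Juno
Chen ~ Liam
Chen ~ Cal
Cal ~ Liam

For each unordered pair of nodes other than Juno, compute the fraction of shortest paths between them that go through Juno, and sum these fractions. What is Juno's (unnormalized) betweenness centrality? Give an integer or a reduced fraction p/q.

Pairs whose geodesics pass through Juno — Cal–Ravi: 1; Liam–Ravi: 1/2; Omar–Chen: 1/2; Ravi–Chen: 1.
All other pairs contribute 0.
Summing the contributions gives betweenness(Juno) = 3.

3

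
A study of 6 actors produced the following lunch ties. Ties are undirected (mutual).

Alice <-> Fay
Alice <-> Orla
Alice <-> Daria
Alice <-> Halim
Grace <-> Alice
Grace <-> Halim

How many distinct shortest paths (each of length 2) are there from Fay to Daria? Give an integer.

The shortest distance is 2, and the only length-2 path is Fay–Alice–Daria. So there is exactly 1 shortest path.

1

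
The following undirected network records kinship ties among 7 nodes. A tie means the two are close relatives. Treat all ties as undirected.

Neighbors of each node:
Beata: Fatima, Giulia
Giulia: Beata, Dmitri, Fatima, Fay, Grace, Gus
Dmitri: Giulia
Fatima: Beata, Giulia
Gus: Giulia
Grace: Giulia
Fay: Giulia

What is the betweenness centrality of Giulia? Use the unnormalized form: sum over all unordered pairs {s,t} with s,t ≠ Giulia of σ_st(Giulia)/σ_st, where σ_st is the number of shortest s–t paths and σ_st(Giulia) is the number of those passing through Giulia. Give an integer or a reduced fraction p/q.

14

Pairs whose geodesics pass through Giulia — Dmitri–Beata: 1; Dmitri–Fay: 1; Dmitri–Fatima: 1; Dmitri–Gus: 1; Dmitri–Grace: 1; Beata–Fay: 1; Beata–Gus: 1; Beata–Grace: 1; Fay–Fatima: 1; Fay–Gus: 1; Fay–Grace: 1; Fatima–Gus: 1; Fatima–Grace: 1; Gus–Grace: 1.
All other pairs contribute 0.
Summing the contributions gives betweenness(Giulia) = 14.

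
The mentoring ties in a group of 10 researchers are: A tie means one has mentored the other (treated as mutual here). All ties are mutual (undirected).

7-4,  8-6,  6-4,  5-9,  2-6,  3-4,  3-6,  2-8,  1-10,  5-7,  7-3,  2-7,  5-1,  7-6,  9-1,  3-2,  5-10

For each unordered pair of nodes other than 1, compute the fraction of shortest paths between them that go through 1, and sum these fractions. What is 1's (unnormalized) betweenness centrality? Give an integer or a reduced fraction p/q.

1/2

Pairs whose geodesics pass through 1 — 10–9: 1/2.
All other pairs contribute 0.
Summing the contributions gives betweenness(1) = 1/2.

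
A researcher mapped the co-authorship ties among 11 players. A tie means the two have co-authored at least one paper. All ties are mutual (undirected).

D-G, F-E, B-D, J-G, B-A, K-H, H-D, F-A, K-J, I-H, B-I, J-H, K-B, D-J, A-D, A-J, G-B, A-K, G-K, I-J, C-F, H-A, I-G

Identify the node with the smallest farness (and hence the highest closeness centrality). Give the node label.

Farness (sum of distances to all others) for each node — A:14, B:17, C:28, D:17, E:28, F:19, G:20, H:17, I:21, J:16, K:17.
The smallest farness is 14, for A, so A has the highest closeness.

A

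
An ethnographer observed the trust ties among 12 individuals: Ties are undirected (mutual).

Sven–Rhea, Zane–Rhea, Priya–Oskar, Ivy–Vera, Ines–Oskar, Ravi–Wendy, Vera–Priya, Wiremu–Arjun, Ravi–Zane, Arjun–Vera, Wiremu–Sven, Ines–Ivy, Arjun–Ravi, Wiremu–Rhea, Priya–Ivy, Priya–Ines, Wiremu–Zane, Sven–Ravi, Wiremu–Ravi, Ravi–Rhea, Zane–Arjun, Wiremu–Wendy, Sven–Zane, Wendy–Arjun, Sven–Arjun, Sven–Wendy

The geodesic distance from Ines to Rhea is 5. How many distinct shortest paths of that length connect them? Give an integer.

The shortest distance is 5. The length-5 paths are: Ines–Priya–Vera–Arjun–Sven–Rhea; Ines–Ivy–Vera–Arjun–Sven–Rhea; Ines–Priya–Vera–Arjun–Ravi–Rhea; Ines–Ivy–Vera–Arjun–Ravi–Rhea; Ines–Priya–Vera–Arjun–Wiremu–Rhea; Ines–Ivy–Vera–Arjun–Wiremu–Rhea (and 2 more).
That gives 8 distinct shortest paths.

8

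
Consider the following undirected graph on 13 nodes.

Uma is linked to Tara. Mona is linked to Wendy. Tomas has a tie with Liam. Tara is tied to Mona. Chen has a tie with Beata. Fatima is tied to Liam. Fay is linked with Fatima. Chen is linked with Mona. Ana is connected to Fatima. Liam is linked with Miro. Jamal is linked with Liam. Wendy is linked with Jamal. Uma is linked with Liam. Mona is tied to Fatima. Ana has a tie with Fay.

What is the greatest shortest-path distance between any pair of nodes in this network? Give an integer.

Eccentricity of each node (its greatest distance to any other): Ana:4, Beata:5, Chen:4, Fatima:3, Fay:4, Jamal:4, Liam:4, Miro:5, Mona:3, Tara:3, Tomas:5, Uma:4, Wendy:3.
The maximum eccentricity is 5, realized for instance by the pair Tomas–Beata via Tomas – Liam – Fatima – Mona – Chen – Beata. So the diameter is 5.

5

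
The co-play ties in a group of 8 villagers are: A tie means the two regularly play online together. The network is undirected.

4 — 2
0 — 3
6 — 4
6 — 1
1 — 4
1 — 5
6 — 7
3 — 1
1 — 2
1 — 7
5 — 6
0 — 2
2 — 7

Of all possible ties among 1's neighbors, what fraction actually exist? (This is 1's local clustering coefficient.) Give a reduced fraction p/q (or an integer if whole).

1's neighbors: 2, 3, 4, 5, 6, and 7 (k = 6).
Possible neighbor pairs: C(6,2) = 15. Edges among them: 2–4, 2–7, 4–6, 5–6, 6–7 → e = 5.
Clustering(1) = 5/15 = 1/3.

1/3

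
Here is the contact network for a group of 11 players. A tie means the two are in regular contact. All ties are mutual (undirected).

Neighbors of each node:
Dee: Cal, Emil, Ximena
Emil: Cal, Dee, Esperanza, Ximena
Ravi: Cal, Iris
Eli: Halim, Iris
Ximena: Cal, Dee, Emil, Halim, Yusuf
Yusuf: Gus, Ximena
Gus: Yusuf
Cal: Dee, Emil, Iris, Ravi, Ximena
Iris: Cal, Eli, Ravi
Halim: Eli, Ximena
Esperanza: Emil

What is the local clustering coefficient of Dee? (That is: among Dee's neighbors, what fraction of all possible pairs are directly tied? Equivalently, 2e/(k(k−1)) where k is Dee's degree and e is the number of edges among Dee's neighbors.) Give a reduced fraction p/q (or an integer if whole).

Dee's neighbors: Cal, Emil, and Ximena (k = 3).
Possible neighbor pairs: C(3,2) = 3. Edges among them: Cal–Emil, Cal–Ximena, Emil–Ximena → e = 3.
Clustering(Dee) = 3/3 = 1.

1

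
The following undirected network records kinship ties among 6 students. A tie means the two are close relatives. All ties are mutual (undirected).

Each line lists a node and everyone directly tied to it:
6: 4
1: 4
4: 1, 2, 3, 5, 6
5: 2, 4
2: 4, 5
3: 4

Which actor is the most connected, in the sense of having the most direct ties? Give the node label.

4

Degrees — 1:1, 2:2, 3:1, 4:5, 5:2, 6:1.
The maximum is 5, attained only by 4.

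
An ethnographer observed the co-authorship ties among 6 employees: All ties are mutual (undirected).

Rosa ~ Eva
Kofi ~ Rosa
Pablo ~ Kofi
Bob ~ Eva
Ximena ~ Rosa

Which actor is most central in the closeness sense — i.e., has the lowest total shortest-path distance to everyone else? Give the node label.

Rosa

Farness (sum of distances to all others) for each node — Bob:13, Eva:9, Kofi:9, Pablo:13, Rosa:7, Ximena:11.
The smallest farness is 7, for Rosa, so Rosa has the highest closeness.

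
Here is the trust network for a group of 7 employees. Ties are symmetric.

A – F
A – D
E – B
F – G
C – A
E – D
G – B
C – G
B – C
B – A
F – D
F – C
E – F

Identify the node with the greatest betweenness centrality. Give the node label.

F

Unnormalized betweenness of each node: A:5/4, B:5/3, C:7/12, D:1/3, E:3/4, F:19/6, G:1/4.
F has the largest value, 19/6, making it the main broker — the node through which the most shortest paths run.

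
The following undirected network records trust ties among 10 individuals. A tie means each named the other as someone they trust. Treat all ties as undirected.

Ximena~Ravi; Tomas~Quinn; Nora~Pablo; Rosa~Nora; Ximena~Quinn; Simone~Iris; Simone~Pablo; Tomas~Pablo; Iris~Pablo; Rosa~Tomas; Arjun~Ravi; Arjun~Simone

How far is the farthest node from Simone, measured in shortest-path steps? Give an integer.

Distances from Simone: Arjun:1, Iris:1, Nora:2, Pablo:1, Quinn:3, Ravi:2, Rosa:3, Tomas:2, Ximena:3.
The largest is 3 (to Ximena, Rosa, and Quinn), so the eccentricity of Simone is 3.

3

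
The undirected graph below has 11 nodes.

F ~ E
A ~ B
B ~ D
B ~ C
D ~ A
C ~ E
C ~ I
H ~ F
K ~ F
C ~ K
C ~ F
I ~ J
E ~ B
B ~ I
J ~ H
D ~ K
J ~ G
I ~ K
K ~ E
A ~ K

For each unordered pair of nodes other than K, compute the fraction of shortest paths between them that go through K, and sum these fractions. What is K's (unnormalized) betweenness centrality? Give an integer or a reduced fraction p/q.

31/3

Pairs whose geodesics pass through K — C–D: 1/2; C–A: 1/2; D–E: 1/2; D–I: 1/2; D–F: 1; D–J: 1/2; D–G: 1/2; D–H: 1; E–I: 1/3; E–A: 1/2; E–J: 1/4; E–G: 1/4; I–F: 1/2; I–A: 1/2 … (+4 more pairs).
All other pairs contribute 0.
Summing the contributions gives betweenness(K) = 31/3.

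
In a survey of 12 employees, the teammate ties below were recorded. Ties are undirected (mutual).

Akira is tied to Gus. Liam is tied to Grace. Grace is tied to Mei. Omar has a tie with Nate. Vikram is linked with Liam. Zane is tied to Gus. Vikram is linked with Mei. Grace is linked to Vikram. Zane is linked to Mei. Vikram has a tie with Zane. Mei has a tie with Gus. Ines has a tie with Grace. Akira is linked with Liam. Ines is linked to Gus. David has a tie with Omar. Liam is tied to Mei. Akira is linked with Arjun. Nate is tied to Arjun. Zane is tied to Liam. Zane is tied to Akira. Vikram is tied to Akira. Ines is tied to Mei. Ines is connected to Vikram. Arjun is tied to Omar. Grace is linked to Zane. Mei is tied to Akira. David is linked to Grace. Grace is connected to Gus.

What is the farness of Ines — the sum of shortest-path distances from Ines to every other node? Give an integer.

Distances from Ines: Akira:2, Arjun:3, David:2, Grace:1, Gus:1, Liam:2, Mei:1, Nate:4, Omar:3, Vikram:1, Zane:2.
Sum = 2 + 3 + 2 + 1 + 1 + 2 + 1 + 4 + 3 + 1 + 2 = 22.

22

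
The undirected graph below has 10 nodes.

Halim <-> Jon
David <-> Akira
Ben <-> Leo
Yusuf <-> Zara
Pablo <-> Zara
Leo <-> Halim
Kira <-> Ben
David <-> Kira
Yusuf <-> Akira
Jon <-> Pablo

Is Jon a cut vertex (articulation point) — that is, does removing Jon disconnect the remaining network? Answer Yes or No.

No

Even without Jon, every remaining node can still reach every other (the residual graph is connected), so Jon is not a cut vertex.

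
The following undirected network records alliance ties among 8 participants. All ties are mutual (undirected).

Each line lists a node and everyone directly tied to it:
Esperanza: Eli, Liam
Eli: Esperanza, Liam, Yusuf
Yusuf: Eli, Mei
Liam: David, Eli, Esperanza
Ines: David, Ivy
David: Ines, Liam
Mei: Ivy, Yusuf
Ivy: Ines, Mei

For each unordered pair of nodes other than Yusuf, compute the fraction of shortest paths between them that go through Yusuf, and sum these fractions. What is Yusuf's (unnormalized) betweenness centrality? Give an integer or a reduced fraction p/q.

9/2

Pairs whose geodesics pass through Yusuf — Mei–Liam: 1; Mei–Esperanza: 1; Mei–Eli: 1; Ivy–Esperanza: 1/2; Ivy–Eli: 1.
All other pairs contribute 0.
Summing the contributions gives betweenness(Yusuf) = 9/2.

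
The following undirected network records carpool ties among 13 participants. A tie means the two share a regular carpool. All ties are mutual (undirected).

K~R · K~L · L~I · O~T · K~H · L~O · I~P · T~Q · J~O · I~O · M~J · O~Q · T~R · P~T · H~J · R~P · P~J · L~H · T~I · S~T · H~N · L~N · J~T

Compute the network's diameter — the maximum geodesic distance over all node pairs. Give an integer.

Eccentricity of each node (its greatest distance to any other): H:3, I:3, J:2, K:3, L:3, M:3, N:4, O:2, P:3, Q:3, R:3, S:4, T:3.
The maximum eccentricity is 4, realized for instance by the pair N–S via N – L – O – T – S. So the diameter is 4.

4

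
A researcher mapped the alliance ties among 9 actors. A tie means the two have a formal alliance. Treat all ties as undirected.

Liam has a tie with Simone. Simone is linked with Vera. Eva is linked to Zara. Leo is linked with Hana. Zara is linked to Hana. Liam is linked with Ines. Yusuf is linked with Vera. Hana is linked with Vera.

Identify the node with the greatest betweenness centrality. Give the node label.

Unnormalized betweenness of each node: Eva:0, Hana:17, Ines:0, Leo:0, Liam:7, Simone:12, Vera:19, Yusuf:0, Zara:7.
Vera has the largest value, 19, making it the main broker — the node through which the most shortest paths run.

Vera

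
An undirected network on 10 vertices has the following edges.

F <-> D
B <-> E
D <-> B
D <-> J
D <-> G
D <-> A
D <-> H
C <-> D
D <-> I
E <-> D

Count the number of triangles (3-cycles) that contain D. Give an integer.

1

D's neighbors: A, B, C, E, F, G, H, I, and J.
Neighbor pairs that are themselves tied: D–B–E. Each forms one triangle with D, for 1 in total.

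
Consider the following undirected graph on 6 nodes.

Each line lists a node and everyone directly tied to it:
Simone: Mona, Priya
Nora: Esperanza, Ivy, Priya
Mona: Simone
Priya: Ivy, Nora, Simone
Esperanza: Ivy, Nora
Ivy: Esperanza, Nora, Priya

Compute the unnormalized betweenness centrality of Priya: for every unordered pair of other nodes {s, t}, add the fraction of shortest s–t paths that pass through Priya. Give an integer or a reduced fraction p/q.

Pairs whose geodesics pass through Priya — Simone–Nora: 1; Simone–Esperanza: 2/2; Simone–Ivy: 1; Mona–Nora: 1; Mona–Esperanza: 2/2; Mona–Ivy: 1.
All other pairs contribute 0.
Summing the contributions gives betweenness(Priya) = 6.

6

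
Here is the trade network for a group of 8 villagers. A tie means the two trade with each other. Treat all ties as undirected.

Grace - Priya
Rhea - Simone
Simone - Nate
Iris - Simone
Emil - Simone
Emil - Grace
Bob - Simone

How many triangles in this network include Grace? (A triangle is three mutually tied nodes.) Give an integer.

0

Grace's neighbors are Emil and Priya, but none of them are tied to each other, so no triangle contains Grace.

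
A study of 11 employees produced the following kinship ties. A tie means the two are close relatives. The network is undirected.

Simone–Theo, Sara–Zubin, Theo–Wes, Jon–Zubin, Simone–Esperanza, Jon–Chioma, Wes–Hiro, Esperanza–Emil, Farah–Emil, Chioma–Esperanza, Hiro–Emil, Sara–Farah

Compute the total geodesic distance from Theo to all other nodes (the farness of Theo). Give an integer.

30

Distances from Theo: Chioma:3, Emil:3, Esperanza:2, Farah:4, Hiro:2, Jon:4, Sara:5, Simone:1, Wes:1, Zubin:5.
Sum = 3 + 3 + 2 + 4 + 2 + 4 + 5 + 1 + 1 + 5 = 30.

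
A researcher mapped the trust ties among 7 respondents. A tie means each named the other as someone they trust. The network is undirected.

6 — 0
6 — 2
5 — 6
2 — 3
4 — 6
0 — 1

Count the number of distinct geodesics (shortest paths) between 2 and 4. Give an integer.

1

The shortest distance is 2, and the only length-2 path is 2–6–4. So there is exactly 1 shortest path.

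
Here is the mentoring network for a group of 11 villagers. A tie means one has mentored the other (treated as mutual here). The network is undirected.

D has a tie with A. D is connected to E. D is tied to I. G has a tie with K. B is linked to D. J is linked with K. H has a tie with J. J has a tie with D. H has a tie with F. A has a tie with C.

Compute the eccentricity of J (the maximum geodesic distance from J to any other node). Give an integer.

Distances from J: A:2, B:2, C:3, D:1, E:2, F:2, G:2, H:1, I:2, K:1.
The largest is 3 (to C), so the eccentricity of J is 3.

3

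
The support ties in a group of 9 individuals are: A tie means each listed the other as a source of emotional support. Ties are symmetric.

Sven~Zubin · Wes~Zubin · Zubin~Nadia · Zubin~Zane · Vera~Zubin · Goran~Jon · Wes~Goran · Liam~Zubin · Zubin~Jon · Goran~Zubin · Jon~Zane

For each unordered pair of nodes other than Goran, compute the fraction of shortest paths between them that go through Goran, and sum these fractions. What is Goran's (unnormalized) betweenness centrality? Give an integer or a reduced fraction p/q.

1/2

Pairs whose geodesics pass through Goran — Jon–Wes: 1/2.
All other pairs contribute 0.
Summing the contributions gives betweenness(Goran) = 1/2.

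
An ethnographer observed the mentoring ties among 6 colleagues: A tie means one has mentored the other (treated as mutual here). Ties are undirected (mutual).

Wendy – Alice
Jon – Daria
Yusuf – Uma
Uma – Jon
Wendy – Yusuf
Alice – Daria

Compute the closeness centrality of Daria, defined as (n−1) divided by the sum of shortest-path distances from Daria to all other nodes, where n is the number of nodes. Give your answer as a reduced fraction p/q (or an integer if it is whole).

Distances from Daria: Alice:1, Jon:1, Uma:2, Wendy:2, Yusuf:3. Sum = 9.
n = 6, so closeness = 5/9.

5/9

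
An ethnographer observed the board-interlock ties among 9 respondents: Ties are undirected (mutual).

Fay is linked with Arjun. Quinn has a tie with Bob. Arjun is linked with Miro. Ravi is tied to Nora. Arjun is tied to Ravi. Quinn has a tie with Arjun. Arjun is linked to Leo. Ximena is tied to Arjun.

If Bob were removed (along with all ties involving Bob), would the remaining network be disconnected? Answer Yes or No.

Even without Bob, every remaining node can still reach every other (the residual graph is connected), so Bob is not a cut vertex.

No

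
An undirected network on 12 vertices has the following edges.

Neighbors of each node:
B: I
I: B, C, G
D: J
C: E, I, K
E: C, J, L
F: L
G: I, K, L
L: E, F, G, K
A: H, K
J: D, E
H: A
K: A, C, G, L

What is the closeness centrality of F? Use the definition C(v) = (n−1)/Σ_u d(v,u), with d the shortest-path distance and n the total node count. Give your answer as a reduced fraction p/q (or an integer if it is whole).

11/31

Distances from F: A:3, B:4, C:3, D:4, E:2, G:2, H:4, I:3, J:3, K:2, L:1. Sum = 31.
n = 12, so closeness = 11/31.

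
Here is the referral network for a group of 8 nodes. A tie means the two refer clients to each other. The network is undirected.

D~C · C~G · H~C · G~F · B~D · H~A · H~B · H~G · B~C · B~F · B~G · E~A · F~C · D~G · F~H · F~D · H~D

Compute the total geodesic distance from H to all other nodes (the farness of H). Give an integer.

8

Distances from H: A:1, B:1, C:1, D:1, E:2, F:1, G:1.
Sum = 1 + 1 + 1 + 1 + 2 + 1 + 1 = 8.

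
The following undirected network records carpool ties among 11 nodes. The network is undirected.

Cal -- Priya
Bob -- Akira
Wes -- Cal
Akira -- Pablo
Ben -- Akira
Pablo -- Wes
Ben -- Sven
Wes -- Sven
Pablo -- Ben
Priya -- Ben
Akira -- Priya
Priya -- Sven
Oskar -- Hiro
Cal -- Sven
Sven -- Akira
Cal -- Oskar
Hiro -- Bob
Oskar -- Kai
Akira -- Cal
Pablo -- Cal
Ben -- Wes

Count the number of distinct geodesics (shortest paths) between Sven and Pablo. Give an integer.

The shortest distance is 2. The length-2 paths are: Sven–Cal–Pablo; Sven–Ben–Pablo; Sven–Wes–Pablo; Sven–Akira–Pablo.
That gives 4 distinct shortest paths.

4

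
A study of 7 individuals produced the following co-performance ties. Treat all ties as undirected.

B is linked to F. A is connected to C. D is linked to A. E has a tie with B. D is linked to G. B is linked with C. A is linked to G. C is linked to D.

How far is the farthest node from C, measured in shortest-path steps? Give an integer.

2

Distances from C: A:1, B:1, D:1, E:2, F:2, G:2.
The largest is 2 (to F, E, and G), so the eccentricity of C is 2.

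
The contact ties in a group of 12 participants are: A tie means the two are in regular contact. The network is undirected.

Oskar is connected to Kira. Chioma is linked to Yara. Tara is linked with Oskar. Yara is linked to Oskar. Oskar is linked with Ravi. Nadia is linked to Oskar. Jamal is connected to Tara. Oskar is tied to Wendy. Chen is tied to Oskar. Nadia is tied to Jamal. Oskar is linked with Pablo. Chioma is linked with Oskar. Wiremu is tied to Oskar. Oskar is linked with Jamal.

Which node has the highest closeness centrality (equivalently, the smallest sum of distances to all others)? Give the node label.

Oskar

Farness (sum of distances to all others) for each node — Chen:21, Chioma:20, Jamal:19, Kira:21, Nadia:20, Oskar:11, Pablo:21, Ravi:21, Tara:20, Wendy:21, Wiremu:21, Yara:20.
The smallest farness is 11, for Oskar, so Oskar has the highest closeness.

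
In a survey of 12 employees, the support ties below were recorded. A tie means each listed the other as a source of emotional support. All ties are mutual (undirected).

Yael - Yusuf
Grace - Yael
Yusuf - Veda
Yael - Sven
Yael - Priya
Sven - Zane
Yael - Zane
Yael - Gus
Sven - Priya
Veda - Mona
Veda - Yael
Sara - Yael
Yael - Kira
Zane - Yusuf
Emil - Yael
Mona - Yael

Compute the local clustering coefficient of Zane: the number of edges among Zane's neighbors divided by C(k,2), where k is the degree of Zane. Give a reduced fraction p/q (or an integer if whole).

2/3

Zane's neighbors: Sven, Yael, and Yusuf (k = 3).
Possible neighbor pairs: C(3,2) = 3. Edges among them: Sven–Yael, Yael–Yusuf → e = 2.
Clustering(Zane) = 2/3.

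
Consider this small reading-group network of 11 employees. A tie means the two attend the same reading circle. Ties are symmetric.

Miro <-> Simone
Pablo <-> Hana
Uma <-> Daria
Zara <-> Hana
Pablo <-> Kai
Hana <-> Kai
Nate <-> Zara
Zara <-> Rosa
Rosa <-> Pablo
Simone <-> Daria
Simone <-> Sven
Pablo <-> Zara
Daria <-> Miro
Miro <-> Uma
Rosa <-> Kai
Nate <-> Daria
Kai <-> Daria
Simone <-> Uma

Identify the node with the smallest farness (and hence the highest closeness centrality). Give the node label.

Daria

Farness (sum of distances to all others) for each node — Daria:15, Hana:22, Kai:17, Miro:21, Nate:19, Pablo:21, Rosa:22, Simone:20, Sven:29, Uma:21, Zara:21.
The smallest farness is 15, for Daria, so Daria has the highest closeness.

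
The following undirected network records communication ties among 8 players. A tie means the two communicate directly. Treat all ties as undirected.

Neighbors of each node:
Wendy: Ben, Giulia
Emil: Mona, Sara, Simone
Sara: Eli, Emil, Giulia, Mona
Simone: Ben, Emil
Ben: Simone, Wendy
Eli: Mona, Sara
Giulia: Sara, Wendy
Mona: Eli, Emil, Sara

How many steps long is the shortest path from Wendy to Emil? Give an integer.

3

One shortest route is Wendy – Giulia – Sara – Emil, which uses 3 edges, and at distance 2 from Wendy we only reach {Sara, Simone}, which does not include Emil. So d(Wendy,Emil) = 3.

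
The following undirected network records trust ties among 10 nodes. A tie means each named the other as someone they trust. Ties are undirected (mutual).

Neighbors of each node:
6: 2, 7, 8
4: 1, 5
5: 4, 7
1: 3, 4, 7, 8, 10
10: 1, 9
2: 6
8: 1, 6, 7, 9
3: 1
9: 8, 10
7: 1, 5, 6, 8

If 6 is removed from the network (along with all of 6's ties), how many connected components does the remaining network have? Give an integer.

2

Without 6, the remaining ties split the others into: {1, 3, 4, 5, 7, 8, 9, 10}; {2}.
That's 2 separate components.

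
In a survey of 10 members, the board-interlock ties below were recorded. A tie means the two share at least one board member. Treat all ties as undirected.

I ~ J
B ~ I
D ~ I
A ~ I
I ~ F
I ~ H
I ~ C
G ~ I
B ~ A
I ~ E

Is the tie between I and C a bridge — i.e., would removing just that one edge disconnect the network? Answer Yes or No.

Without the I–C edge there is no alternate route between I and C, so the network disconnects. It is a bridge.

Yes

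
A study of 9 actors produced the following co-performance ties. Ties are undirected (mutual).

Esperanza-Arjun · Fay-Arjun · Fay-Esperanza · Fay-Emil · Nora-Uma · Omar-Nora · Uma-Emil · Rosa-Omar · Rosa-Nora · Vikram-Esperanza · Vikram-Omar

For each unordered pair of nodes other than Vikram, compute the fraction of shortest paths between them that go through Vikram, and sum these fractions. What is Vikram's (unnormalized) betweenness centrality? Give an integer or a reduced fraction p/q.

7

Pairs whose geodesics pass through Vikram — Fay–Rosa: 1/2; Fay–Omar: 1; Nora–Esperanza: 1; Nora–Arjun: 1/2; Rosa–Esperanza: 1; Rosa–Arjun: 1; Omar–Esperanza: 1; Omar–Arjun: 1.
All other pairs contribute 0.
Summing the contributions gives betweenness(Vikram) = 7.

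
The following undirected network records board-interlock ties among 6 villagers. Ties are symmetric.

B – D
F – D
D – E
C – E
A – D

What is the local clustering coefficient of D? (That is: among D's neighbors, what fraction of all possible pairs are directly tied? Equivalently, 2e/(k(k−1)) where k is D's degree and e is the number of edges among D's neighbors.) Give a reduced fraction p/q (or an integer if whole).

D's neighbors: A, B, E, and F (k = 4).
Possible neighbor pairs: C(4,2) = 6. Edges among them: none → e = 0.
Clustering(D) = 0/6 = 0.

0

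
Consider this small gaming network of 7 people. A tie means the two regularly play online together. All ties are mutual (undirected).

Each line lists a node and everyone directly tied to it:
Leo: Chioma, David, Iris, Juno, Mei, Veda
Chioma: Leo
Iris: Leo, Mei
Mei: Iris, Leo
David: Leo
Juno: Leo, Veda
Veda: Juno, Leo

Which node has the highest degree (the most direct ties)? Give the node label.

Degrees — Chioma:1, David:1, Iris:2, Juno:2, Leo:6, Mei:2, Veda:2.
The maximum is 6, attained only by Leo.

Leo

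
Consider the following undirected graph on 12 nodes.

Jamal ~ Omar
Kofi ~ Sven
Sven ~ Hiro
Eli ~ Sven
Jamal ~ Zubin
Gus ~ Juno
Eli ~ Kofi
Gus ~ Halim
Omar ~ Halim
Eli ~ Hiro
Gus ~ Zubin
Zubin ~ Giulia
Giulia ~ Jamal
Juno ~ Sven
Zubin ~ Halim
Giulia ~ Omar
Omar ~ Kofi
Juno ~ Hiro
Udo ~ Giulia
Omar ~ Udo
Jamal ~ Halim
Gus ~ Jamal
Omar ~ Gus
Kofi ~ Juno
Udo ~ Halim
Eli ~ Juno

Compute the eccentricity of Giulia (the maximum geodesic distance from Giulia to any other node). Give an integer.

4

Distances from Giulia: Eli:3, Gus:2, Halim:2, Hiro:4, Jamal:1, Juno:3, Kofi:2, Omar:1, Sven:3, Udo:1, Zubin:1.
The largest is 4 (to Hiro), so the eccentricity of Giulia is 4.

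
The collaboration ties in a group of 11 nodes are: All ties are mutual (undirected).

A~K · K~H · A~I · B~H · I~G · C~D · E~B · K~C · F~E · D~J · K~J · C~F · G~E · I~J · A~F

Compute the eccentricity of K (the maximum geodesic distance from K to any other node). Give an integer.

Distances from K: A:1, B:2, C:1, D:2, E:3, F:2, G:3, H:1, I:2, J:1.
The largest is 3 (to E and G), so the eccentricity of K is 3.

3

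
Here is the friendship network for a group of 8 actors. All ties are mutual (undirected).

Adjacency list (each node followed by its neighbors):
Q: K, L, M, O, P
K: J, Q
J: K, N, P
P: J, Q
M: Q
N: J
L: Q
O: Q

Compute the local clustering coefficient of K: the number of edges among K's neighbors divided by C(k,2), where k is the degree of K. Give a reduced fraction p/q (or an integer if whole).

0

K's neighbors: J and Q (k = 2).
Possible neighbor pairs: C(2,2) = 1. Edges among them: none → e = 0.
Clustering(K) = 0/1.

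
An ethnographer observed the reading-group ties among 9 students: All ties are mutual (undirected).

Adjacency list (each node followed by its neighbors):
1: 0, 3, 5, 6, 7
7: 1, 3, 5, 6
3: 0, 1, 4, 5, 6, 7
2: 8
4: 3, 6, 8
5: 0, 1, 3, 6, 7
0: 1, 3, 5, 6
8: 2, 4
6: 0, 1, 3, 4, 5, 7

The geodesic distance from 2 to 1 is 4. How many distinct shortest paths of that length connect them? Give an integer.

The shortest distance is 4. The length-4 paths are: 2–8–4–3–1; 2–8–4–6–1.
That gives 2 distinct shortest paths.

2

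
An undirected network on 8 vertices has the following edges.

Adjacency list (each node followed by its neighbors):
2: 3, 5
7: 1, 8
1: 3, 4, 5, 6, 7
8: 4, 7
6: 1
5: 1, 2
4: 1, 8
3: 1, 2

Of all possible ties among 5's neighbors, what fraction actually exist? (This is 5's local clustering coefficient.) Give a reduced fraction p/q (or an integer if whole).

5's neighbors: 1 and 2 (k = 2).
Possible neighbor pairs: C(2,2) = 1. Edges among them: none → e = 0.
Clustering(5) = 0/1.

0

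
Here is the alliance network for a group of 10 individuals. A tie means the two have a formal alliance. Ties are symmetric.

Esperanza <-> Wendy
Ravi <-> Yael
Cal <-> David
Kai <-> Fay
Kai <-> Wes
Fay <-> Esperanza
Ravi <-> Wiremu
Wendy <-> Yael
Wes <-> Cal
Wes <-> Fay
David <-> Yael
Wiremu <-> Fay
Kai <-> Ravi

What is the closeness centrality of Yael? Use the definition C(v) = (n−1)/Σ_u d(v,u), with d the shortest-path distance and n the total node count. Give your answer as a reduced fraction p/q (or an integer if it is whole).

9/17

Distances from Yael: Cal:2, David:1, Esperanza:2, Fay:3, Kai:2, Ravi:1, Wendy:1, Wes:3, Wiremu:2. Sum = 17.
n = 10, so closeness = 9/17.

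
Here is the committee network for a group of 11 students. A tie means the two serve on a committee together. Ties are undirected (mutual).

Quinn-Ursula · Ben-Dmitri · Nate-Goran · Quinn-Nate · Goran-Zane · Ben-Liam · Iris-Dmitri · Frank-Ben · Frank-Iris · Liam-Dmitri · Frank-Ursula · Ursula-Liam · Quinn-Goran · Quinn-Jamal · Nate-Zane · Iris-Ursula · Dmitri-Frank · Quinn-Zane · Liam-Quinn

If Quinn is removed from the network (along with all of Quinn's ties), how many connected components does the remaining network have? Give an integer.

Without Quinn, the remaining ties split the others into: {Goran, Nate, Zane}; {Jamal}; {Ben, Dmitri, Frank, Iris, Liam, Ursula}.
That's 3 separate components.

3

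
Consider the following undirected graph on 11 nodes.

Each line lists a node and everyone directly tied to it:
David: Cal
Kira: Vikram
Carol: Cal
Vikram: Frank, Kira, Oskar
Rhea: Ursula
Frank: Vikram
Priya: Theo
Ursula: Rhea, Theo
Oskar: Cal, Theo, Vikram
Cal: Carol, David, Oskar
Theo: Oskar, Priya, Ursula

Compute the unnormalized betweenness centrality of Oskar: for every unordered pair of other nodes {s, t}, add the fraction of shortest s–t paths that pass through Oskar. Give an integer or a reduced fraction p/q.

33

Pairs whose geodesics pass through Oskar — Vikram–Cal: 1; Vikram–David: 1; Vikram–Carol: 1; Vikram–Priya: 1; Vikram–Rhea: 1; Vikram–Theo: 1; Vikram–Ursula: 1; Cal–Kira: 1; Cal–Priya: 1; Cal–Rhea: 1; Cal–Theo: 1; Cal–Ursula: 1; Cal–Frank: 1; Kira–David: 1 … (+19 more pairs).
All other pairs contribute 0.
Summing the contributions gives betweenness(Oskar) = 33.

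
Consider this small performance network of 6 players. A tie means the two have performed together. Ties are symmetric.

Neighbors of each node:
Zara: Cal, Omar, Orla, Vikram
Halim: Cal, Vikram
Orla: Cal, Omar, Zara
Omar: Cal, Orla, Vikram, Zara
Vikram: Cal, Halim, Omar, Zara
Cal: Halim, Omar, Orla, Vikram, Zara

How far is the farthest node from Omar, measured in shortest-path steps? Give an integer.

Distances from Omar: Cal:1, Halim:2, Orla:1, Vikram:1, Zara:1.
The largest is 2 (to Halim), so the eccentricity of Omar is 2.

2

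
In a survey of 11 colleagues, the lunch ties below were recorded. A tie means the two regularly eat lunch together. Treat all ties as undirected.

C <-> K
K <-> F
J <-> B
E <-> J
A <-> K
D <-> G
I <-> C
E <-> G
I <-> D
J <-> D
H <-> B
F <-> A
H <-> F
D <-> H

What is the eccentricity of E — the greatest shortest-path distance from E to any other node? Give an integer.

Distances from E: A:5, B:2, C:4, D:2, F:4, G:1, H:3, I:3, J:1, K:5.
The largest is 5 (to K and A), so the eccentricity of E is 5.

5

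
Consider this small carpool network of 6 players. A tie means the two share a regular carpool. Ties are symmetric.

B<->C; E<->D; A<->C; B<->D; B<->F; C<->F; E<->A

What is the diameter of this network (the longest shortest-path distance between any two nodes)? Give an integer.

Eccentricity of each node (its greatest distance to any other): A:2, B:2, C:2, D:2, E:3, F:3.
The maximum eccentricity is 3, realized for instance by the pair F–E via F – C – A – E. So the diameter is 3.

3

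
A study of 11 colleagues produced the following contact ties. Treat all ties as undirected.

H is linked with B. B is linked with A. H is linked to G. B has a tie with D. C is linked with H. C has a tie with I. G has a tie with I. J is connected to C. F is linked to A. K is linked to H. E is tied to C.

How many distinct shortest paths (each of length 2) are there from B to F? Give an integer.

1

The shortest distance is 2, and the only length-2 path is B–A–F. So there is exactly 1 shortest path.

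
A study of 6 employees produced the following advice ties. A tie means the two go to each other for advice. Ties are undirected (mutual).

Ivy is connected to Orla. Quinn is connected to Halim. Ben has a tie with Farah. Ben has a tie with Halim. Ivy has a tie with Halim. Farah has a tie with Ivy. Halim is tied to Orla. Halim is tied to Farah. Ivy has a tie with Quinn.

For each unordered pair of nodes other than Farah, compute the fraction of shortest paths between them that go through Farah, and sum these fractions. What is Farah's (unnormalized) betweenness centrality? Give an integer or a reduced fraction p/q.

1/2

Pairs whose geodesics pass through Farah — Ivy–Ben: 1/2.
All other pairs contribute 0.
Summing the contributions gives betweenness(Farah) = 1/2.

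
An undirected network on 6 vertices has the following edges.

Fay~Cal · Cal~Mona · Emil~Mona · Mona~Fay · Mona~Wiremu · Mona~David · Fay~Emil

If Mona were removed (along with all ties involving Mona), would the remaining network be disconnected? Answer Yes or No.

Yes

Removing Mona leaves {Wiremu} with no path to {David}, so the network splits into 3 components. Mona is a cut vertex.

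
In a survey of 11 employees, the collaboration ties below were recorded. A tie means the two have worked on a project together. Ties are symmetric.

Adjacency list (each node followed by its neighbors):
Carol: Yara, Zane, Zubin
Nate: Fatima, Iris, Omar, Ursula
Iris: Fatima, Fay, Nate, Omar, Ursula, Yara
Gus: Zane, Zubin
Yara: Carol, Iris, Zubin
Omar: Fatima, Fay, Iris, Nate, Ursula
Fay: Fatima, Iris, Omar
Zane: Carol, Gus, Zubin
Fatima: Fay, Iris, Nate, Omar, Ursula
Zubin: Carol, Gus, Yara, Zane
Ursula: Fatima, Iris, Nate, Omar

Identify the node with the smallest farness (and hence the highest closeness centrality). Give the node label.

Iris

Farness (sum of distances to all others) for each node — Carol:22, Fatima:21, Fay:23, Gus:29, Iris:16, Nate:22, Omar:21, Ursula:22, Yara:17, Zane:28, Zubin:21.
The smallest farness is 16, for Iris, so Iris has the highest closeness.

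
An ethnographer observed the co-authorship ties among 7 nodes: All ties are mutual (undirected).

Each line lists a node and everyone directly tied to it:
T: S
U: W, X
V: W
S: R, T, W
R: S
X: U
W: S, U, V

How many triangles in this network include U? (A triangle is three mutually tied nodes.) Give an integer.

U's neighbors are W and X, but none of them are tied to each other, so no triangle contains U.

0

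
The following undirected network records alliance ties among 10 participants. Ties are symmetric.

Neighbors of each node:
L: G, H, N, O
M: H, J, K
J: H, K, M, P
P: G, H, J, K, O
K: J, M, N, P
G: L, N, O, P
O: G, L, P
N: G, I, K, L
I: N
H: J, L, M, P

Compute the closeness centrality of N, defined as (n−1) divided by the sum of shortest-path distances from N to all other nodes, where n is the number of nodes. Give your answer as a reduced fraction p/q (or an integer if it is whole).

9/14

Distances from N: G:1, H:2, I:1, J:2, K:1, L:1, M:2, O:2, P:2. Sum = 14.
n = 10, so closeness = 9/14.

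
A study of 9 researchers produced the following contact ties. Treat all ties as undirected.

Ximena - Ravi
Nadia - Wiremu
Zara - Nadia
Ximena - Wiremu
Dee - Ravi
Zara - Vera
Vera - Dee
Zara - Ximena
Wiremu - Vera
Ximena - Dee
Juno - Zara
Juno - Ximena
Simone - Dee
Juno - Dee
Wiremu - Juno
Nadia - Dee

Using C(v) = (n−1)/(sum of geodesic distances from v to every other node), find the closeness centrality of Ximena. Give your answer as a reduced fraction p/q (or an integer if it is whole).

Distances from Ximena: Dee:1, Juno:1, Nadia:2, Ravi:1, Simone:2, Vera:2, Wiremu:1, Zara:1. Sum = 11.
n = 9, so closeness = 8/11.

8/11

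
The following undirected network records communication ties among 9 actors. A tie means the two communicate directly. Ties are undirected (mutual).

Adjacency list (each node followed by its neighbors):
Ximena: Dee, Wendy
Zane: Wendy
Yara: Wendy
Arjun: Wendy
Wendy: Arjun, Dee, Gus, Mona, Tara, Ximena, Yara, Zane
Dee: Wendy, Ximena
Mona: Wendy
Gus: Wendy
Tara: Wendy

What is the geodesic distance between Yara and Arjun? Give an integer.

2

One shortest route is Yara – Wendy – Arjun, which uses 2 edges, and Yara and Arjun are not directly tied, so nothing shorter exists. So d(Yara,Arjun) = 2.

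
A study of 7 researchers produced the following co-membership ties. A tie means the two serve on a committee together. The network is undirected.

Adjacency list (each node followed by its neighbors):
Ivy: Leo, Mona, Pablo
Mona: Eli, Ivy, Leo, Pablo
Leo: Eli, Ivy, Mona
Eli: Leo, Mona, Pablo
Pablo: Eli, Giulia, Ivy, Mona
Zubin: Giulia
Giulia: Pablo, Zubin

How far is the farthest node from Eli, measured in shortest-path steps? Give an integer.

Distances from Eli: Giulia:2, Ivy:2, Leo:1, Mona:1, Pablo:1, Zubin:3.
The largest is 3 (to Zubin), so the eccentricity of Eli is 3.

3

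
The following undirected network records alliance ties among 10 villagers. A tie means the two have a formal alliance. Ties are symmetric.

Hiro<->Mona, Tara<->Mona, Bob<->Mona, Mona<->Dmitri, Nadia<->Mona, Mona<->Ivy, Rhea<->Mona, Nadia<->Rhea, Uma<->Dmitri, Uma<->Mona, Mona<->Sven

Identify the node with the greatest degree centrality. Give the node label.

Mona

Degrees — Bob:1, Dmitri:2, Hiro:1, Ivy:1, Mona:9, Nadia:2, Rhea:2, Sven:1, Tara:1, Uma:2.
The maximum is 9, attained only by Mona.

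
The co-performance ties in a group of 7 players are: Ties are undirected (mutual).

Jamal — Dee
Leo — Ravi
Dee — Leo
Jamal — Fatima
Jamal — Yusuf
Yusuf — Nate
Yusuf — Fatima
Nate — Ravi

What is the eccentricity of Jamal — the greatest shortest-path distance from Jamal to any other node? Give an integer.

Distances from Jamal: Dee:1, Fatima:1, Leo:2, Nate:2, Ravi:3, Yusuf:1.
The largest is 3 (to Ravi), so the eccentricity of Jamal is 3.

3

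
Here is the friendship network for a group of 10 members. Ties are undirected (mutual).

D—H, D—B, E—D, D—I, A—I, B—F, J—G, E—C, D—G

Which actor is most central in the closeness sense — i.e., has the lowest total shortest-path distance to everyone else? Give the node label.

Farness (sum of distances to all others) for each node — A:27, B:19, C:27, D:13, E:19, F:27, G:19, H:21, I:19, J:27.
The smallest farness is 13, for D, so D has the highest closeness.

D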